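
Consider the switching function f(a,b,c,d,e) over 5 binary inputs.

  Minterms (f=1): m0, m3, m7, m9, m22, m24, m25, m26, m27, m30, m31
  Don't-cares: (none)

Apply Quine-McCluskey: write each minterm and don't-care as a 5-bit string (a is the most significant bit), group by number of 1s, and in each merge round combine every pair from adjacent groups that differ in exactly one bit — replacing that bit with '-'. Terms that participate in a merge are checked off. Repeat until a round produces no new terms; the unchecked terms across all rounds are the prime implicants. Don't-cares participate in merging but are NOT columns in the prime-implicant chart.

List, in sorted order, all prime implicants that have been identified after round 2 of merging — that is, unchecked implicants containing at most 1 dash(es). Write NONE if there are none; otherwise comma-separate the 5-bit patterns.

Round 0: 00000 00011✓ 00111✓ 01001✓ 10110✓ 11000✓ 11001✓ 11010✓ 11011✓ 11110✓ 11111✓
Round 1: -1001 00-11 1-110 11-10✓ 11-11✓ 110-0✓ 110-1✓ 1100-✓ 1101-✓ 1111-✓
Round 2: 11-1- 110--
PIs = {-1001, 00-11, 00000, 1-110, 11-1-, 110--}

-1001, 00-11, 00000, 1-110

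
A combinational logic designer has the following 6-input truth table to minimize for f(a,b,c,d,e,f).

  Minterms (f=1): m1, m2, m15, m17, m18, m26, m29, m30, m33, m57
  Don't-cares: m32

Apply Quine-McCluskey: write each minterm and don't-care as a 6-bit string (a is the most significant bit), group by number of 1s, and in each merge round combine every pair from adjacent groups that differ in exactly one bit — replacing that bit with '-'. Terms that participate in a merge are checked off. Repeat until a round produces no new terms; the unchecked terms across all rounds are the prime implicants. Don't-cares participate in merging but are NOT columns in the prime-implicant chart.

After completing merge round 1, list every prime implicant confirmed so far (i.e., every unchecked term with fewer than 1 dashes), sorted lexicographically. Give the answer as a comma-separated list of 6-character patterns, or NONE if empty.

001111, 011101, 111001

size-2^0 implicants → 000001(✓)  000010(✓)  001111  010001(✓)  010010(✓)  011010(✓)  011101  011110(✓)  100000(✓)  100001(✓)  111001
size-2^1 implicants → -00001  0-0001  0-0010  01-010  011-10  10000-
Unchecked terms (primes): -00001, 0-0001, 0-0010, 001111, 01-010, 011-10, 011101, 10000-, 111001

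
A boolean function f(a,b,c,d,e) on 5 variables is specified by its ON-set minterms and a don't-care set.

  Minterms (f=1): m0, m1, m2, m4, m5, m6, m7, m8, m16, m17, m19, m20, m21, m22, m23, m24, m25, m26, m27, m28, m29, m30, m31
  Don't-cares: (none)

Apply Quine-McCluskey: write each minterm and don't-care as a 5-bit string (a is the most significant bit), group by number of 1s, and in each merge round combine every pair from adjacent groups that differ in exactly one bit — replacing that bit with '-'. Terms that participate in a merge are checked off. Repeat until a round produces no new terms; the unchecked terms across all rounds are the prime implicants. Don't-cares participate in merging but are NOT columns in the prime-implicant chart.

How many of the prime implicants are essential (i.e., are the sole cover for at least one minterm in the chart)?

[col 0] 00000*, 00001*, 00010*, 00100*, 00101*, 00110*, 00111*, 01000*, 10000*, 10001*, 10011*, 10100*, 10101*, 10110*, 10111*, 11000*, 11001*, 11010*, 11011*, 11100*, 11101*, 11110*, 11111*
[col 1] -0000*, -0001*, -0100*, -0101*, -0110*, -0111*, -1000*, 0-000*, 00-00*, 00-01*, 00-10*, 000-0*, 0000-*, 001-0*, 001-1*, 0010-*, 0011-*, 1-000*, 1-001*, 1-011*, 1-100*, 1-101*, 1-110*, 1-111*, 10-00*, 10-01*, 10-11*, 100-1*, 1000-*, 101-0*, 101-1*, 1010-*, 1011-*, 11-00*, 11-01*, 11-10*, 11-11*, 110-0*, 110-1*, 1100-*, 1101-*, 111-0*, 111-1*, 1110-*, 1111-*
[col 2] --000, -0-00*, -0-01*, -000-*, -01-0*, -01-1*, -010-*, -011-*, 00--0, 00-0-*, 001--*, 1--00*, 1--01*, 1--11*, 1-0-1*, 1-00-*, 1-1-0*, 1-1-1*, 1-10-*, 1-11-*, 10--1*, 10-0-*, 101--*, 11--0*, 11--1*, 11-0-*, 11-1-*, 110--*, 111--*
[col 3] -0-0-, -01--, 1---1, 1--0-, 1-1--, 11---
Prime implicants: --000, -0-0-, -01--, 00--0, 1---1, 1--0-, 1-1--, 11---
PI chart (minterm → PIs covering it):
  0 | --000,-0-0-,00--0
  1 | -0-0-  (sole → essential)
  2 | 00--0  (sole → essential)
  4 | -0-0-,-01--,00--0
  5 | -0-0-,-01--
  6 | -01--,00--0
  7 | -01--  (sole → essential)
  8 | --000  (sole → essential)
  16 | --000,-0-0-,1--0-
  17 | -0-0-,1---1,1--0-
  19 | 1---1  (sole → essential)
  20 | -0-0-,-01--,1--0-,1-1--
  21 | -0-0-,-01--,1---1,1--0-,1-1--
  22 | -01--,1-1--
  23 | -01--,1---1,1-1--
  24 | --000,1--0-,11---
  25 | 1---1,1--0-,11---
  26 | 11---  (sole → essential)
  27 | 1---1,11---
  28 | 1--0-,1-1--,11---
  29 | 1---1,1--0-,1-1--,11---
  30 | 1-1--,11---
  31 | 1---1,1-1--,11---
Essential prime implicants: --000, -0-0-, -01--, 00--0, 1---1, 11---

6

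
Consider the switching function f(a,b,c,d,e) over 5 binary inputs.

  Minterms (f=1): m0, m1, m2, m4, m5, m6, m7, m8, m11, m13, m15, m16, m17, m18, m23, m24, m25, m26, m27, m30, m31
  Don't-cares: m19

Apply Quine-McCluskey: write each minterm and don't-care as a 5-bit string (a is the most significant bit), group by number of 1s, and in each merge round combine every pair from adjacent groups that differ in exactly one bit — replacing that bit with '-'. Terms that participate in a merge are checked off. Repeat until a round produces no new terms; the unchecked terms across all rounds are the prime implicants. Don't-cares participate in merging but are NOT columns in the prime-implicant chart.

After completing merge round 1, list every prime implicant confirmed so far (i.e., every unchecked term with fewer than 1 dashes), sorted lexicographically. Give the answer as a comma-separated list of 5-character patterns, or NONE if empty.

size-2^0 implicants → 00000(✓)  00001(✓)  00010(✓)  00100(✓)  00101(✓)  00110(✓)  00111(✓)  01000(✓)  01011(✓)  01101(✓)  01111(✓)  10000(✓)  10001(✓)  10010(✓)  10011(✓)  10111(✓)  11000(✓)  11001(✓)  11010(✓)  11011(✓)  11110(✓)  11111(✓)
size-2^1 implicants → -0000(✓)  -0001(✓)  -0010(✓)  -0111(✓)  -1000(✓)  -1011(✓)  -1111(✓)  0-000(✓)  0-101(✓)  0-111(✓)  00-00(✓)  00-01(✓)  00-10(✓)  000-0(✓)  0000-(✓)  001-0(✓)  001-1(✓)  0010-(✓)  0011-(✓)  01-11(✓)  011-1(✓)  1-000(✓)  1-001(✓)  1-010(✓)  1-011(✓)  1-111(✓)  10-11(✓)  100-0(✓)  100-1(✓)  1000-(✓)  1001-(✓)  11-10(✓)  11-11(✓)  110-0(✓)  110-1(✓)  1100-(✓)  1101-(✓)  1111-(✓)
size-2^2 implicants → --000  --111  -00-0  -000-  -1-11  0-1-1  00--0  00-0-  001--  1--11  1-0-0(✓)  1-0-1(✓)  1-00-(✓)  1-01-(✓)  100--(✓)  11-1-  110--(✓)
size-2^3 implicants → 1-0--
Unchecked terms (primes): --000, --111, -00-0, -000-, -1-11, 0-1-1, 00--0, 00-0-, 001--, 1--11, 1-0--, 11-1-

NONE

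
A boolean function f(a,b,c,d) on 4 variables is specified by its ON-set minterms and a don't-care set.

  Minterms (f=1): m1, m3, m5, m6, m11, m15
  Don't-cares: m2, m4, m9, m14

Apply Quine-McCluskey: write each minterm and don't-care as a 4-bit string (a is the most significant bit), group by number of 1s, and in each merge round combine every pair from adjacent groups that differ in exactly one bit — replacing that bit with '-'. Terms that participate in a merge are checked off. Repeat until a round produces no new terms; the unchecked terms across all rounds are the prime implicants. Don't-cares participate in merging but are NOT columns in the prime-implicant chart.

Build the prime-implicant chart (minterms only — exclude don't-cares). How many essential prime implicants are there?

0

Round 0: 0001✓ 0010✓ 0011✓ 0100✓ 0101✓ 0110✓ 1001✓ 1011✓ 1110✓ 1111✓
Round 1: -001✓ -011✓ -110 0-01 0-10 00-1✓ 001- 01-0 010- 1-11 10-1✓ 111-
Round 2: -0-1
PIs = {-0-1, -110, 0-01, 0-10, 001-, 01-0, 010-, 1-11, 111-}
Coverage chart:
  m1: -0-1,0-01
  m3: -0-1,001-
  m5: 0-01,010-
  m6: -110,0-10,01-0
  m11: -0-1,1-11
  m15: 1-11,111-
(no essential prime implicants)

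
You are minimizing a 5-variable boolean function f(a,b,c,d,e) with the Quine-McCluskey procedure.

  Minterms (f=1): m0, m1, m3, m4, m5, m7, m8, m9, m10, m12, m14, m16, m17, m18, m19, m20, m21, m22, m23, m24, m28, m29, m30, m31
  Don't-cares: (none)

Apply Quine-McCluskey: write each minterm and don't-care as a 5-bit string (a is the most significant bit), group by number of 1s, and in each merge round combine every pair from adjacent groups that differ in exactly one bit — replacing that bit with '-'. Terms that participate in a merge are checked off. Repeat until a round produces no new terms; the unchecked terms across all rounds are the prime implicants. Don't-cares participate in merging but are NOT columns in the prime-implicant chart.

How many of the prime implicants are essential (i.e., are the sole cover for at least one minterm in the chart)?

Round 0: 00000✓ 00001✓ 00011✓ 00100✓ 00101✓ 00111✓ 01000✓ 01001✓ 01010✓ 01100✓ 01110✓ 10000✓ 10001✓ 10010✓ 10011✓ 10100✓ 10101✓ 10110✓ 10111✓ 11000✓ 11100✓ 11101✓ 11110✓ 11111✓
Round 1: -0000✓ -0001✓ -0011✓ -0100✓ -0101✓ -0111✓ -1000✓ -1100✓ -1110✓ 0-000✓ 0-001✓ 0-100✓ 00-00✓ 00-01✓ 00-11✓ 000-1✓ 0000-✓ 001-1✓ 0010-✓ 01-00✓ 01-10✓ 010-0✓ 0100-✓ 011-0✓ 1-000✓ 1-100✓ 1-101✓ 1-110✓ 1-111✓ 10-00✓ 10-01✓ 10-10✓ 10-11✓ 100-0✓ 100-1✓ 1000-✓ 1001-✓ 101-0✓ 101-1✓ 1010-✓ 1011-✓ 11-00✓ 111-0✓ 111-1✓ 1110-✓ 1111-✓
Round 2: --000✓ --100✓ -0-00✓ -0-01✓ -0-11✓ -00-1✓ -000-✓ -01-1✓ -010-✓ -1-00✓ -11-0 0--00✓ 0-00- 00--1✓ 00-0-✓ 01--0 1--00✓ 1-1-0✓ 1-1-1✓ 1-10-✓ 1-11-✓ 10--0✓ 10--1✓ 10-0-✓ 10-1-✓ 100--✓ 101--✓ 111--✓
Round 3: ---00 -0--1 -0-0- 1-1-- 10---
PIs = {---00, -0--1, -0-0-, -11-0, 0-00-, 01--0, 1-1--, 10---}
Coverage chart:
  m0: ---00,-0-0-,0-00-
  m1: -0--1,-0-0-,0-00-
  m3: -0--1 ←essential
  m4: ---00,-0-0-
  m5: -0--1,-0-0-
  m7: -0--1 ←essential
  m8: ---00,0-00-,01--0
  m9: 0-00- ←essential
  m10: 01--0 ←essential
  m12: ---00,-11-0,01--0
  m14: -11-0,01--0
  m16: ---00,-0-0-,10---
  m17: -0--1,-0-0-,10---
  m18: 10--- ←essential
  m19: -0--1,10---
  m20: ---00,-0-0-,1-1--,10---
  m21: -0--1,-0-0-,1-1--,10---
  m22: 1-1--,10---
  m23: -0--1,1-1--,10---
  m24: ---00 ←essential
  m28: ---00,-11-0,1-1--
  m29: 1-1-- ←essential
  m30: -11-0,1-1--
  m31: 1-1-- ←essential
Essential: ---00, -0--1, 0-00-, 01--0, 1-1--, 10---

6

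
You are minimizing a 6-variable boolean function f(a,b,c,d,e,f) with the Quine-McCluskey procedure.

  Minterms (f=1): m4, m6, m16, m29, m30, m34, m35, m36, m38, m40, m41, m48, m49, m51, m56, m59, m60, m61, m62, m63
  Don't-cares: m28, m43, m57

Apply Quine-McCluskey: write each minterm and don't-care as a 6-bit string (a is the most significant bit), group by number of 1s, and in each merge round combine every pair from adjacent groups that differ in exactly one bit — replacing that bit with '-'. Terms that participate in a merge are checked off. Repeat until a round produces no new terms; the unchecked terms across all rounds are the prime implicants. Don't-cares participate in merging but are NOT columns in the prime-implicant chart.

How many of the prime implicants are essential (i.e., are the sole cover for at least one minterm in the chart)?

5

size-2^0 implicants → 000100(✓)  000110(✓)  010000(✓)  011100(✓)  011101(✓)  011110(✓)  100010(✓)  100011(✓)  100100(✓)  100110(✓)  101000(✓)  101001(✓)  101011(✓)  110000(✓)  110001(✓)  110011(✓)  111000(✓)  111001(✓)  111011(✓)  111100(✓)  111101(✓)  111110(✓)  111111(✓)
size-2^1 implicants → -00100(✓)  -00110(✓)  -10000  -11100(✓)  -11101(✓)  -11110(✓)  0001-0(✓)  0111-0(✓)  01110-(✓)  1-0011(✓)  1-1000(✓)  1-1001(✓)  1-1011(✓)  10-011(✓)  100-10  10001-  1001-0(✓)  1010-1(✓)  10100-(✓)  11-000(✓)  11-001(✓)  11-011(✓)  1100-1(✓)  11000-(✓)  111-00(✓)  111-01(✓)  111-11(✓)  1110-1(✓)  11100-(✓)  1111-0(✓)  1111-1(✓)  11110-(✓)  11111-(✓)
size-2^2 implicants → -001-0  -111-0  -1110-  1--011  1-10-1  1-100-  11-0-1  11-00-  111--1  111-0-  1111--
Unchecked terms (primes): -001-0, -10000, -111-0, -1110-, 1--011, 1-10-1, 1-100-, 100-10, 10001-, 11-0-1, 11-00-, 111--1, 111-0-, 1111--
Minterm coverage:
  m4 ⊆ -001-0 [E]
  m6 ⊆ -001-0 [E]
  m16 ⊆ -10000 [E]
  m29 ⊆ -1110- [E]
  m30 ⊆ -111-0 [E]
  m34 ⊆ 100-10,10001-
  m35 ⊆ 1--011,10001-
  m36 ⊆ -001-0 [E]
  m38 ⊆ -001-0,100-10
  m40 ⊆ 1-100- [E]
  m41 ⊆ 1-10-1,1-100-
  m48 ⊆ -10000,11-00-
  m49 ⊆ 11-0-1,11-00-
  m51 ⊆ 1--011,11-0-1
  m56 ⊆ 1-100-,11-00-,111-0-
  m59 ⊆ 1--011,1-10-1,11-0-1,111--1
  m60 ⊆ -111-0,-1110-,111-0-,1111--
  m61 ⊆ -1110-,111--1,111-0-,1111--
  m62 ⊆ -111-0,1111--
  m63 ⊆ 111--1,1111--
E = {-001-0, -10000, -111-0, -1110-, 1-100-}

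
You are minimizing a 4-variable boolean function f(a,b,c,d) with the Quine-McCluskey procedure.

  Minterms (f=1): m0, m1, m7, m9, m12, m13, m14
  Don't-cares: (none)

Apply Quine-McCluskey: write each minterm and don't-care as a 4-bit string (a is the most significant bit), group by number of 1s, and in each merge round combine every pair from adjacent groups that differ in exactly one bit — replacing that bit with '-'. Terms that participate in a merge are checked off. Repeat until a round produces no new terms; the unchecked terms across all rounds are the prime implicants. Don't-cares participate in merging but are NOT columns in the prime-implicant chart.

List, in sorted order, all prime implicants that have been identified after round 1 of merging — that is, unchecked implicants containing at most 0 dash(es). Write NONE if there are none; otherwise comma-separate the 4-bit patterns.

[col 0] 0000*, 0001*, 0111, 1001*, 1100*, 1101*, 1110*
[col 1] -001, 000-, 1-01, 11-0, 110-
Prime implicants: -001, 000-, 0111, 1-01, 11-0, 110-

0111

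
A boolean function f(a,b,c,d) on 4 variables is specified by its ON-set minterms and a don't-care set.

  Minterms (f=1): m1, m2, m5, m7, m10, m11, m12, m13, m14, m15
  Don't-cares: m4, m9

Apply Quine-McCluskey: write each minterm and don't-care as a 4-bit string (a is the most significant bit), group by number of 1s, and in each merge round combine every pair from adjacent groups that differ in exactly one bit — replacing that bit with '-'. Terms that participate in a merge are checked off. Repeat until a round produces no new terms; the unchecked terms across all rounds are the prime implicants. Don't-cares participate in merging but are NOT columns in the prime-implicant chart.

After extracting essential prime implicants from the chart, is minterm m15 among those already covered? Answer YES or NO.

[col 0] 0001*, 0010*, 0100*, 0101*, 0111*, 1001*, 1010*, 1011*, 1100*, 1101*, 1110*, 1111*
[col 1] -001*, -010, -100*, -101*, -111*, 0-01*, 01-1*, 010-*, 1-01*, 1-10*, 1-11*, 10-1*, 101-*, 11-0*, 11-1*, 110-*, 111-*
[col 2] --01, -1-1, -10-, 1--1, 1-1-, 11--
Prime implicants: --01, -010, -1-1, -10-, 1--1, 1-1-, 11--
PI chart (minterm → PIs covering it):
  1 | --01  (sole → essential)
  2 | -010  (sole → essential)
  5 | --01,-1-1,-10-
  7 | -1-1  (sole → essential)
  10 | -010,1-1-
  11 | 1--1,1-1-
  12 | -10-,11--
  13 | --01,-1-1,-10-,1--1,11--
  14 | 1-1-,11--
  15 | -1-1,1--1,1-1-,11--
Essential prime implicants: --01, -010, -1-1

YES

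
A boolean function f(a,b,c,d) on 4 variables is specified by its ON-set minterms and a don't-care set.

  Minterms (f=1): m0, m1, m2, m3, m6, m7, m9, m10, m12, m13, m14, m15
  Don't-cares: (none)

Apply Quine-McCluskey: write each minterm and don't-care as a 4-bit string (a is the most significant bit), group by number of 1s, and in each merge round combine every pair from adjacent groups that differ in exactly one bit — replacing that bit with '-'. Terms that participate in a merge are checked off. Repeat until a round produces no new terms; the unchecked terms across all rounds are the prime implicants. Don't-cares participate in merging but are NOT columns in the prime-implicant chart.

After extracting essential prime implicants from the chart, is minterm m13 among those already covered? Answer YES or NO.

size-2^0 implicants → 0000(✓)  0001(✓)  0010(✓)  0011(✓)  0110(✓)  0111(✓)  1001(✓)  1010(✓)  1100(✓)  1101(✓)  1110(✓)  1111(✓)
size-2^1 implicants → -001  -010(✓)  -110(✓)  -111(✓)  0-10(✓)  0-11(✓)  00-0(✓)  00-1(✓)  000-(✓)  001-(✓)  011-(✓)  1-01  1-10(✓)  11-0(✓)  11-1(✓)  110-(✓)  111-(✓)
size-2^2 implicants → --10  -11-  0-1-  00--  11--
Unchecked terms (primes): --10, -001, -11-, 0-1-, 00--, 1-01, 11--
Minterm coverage:
  m0 ⊆ 00-- [E]
  m1 ⊆ -001,00--
  m2 ⊆ --10,0-1-,00--
  m3 ⊆ 0-1-,00--
  m6 ⊆ --10,-11-,0-1-
  m7 ⊆ -11-,0-1-
  m9 ⊆ -001,1-01
  m10 ⊆ --10 [E]
  m12 ⊆ 11-- [E]
  m13 ⊆ 1-01,11--
  m14 ⊆ --10,-11-,11--
  m15 ⊆ -11-,11--
E = {--10, 00--, 11--}

YES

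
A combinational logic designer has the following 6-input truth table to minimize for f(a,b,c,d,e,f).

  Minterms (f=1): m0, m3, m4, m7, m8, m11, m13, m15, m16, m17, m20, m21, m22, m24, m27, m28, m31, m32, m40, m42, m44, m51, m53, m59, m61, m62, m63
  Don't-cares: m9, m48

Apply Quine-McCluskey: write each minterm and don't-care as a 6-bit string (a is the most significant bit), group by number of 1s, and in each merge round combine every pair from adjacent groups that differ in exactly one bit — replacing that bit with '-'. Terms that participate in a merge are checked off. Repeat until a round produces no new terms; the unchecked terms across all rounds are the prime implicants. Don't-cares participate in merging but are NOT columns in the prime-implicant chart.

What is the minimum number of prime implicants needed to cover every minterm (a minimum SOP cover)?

13

size-2^0 implicants → 000000(✓)  000011(✓)  000100(✓)  000111(✓)  001000(✓)  001001(✓)  001011(✓)  001101(✓)  001111(✓)  010000(✓)  010001(✓)  010100(✓)  010101(✓)  010110(✓)  011000(✓)  011011(✓)  011100(✓)  011111(✓)  100000(✓)  101000(✓)  101010(✓)  101100(✓)  110000(✓)  110011(✓)  110101(✓)  111011(✓)  111101(✓)  111110(✓)  111111(✓)
size-2^1 implicants → -00000(✓)  -01000(✓)  -10000(✓)  -10101  -11011(✓)  -11111(✓)  0-0000(✓)  0-0100(✓)  0-1000(✓)  0-1011(✓)  0-1111(✓)  00-000(✓)  00-011(✓)  00-111(✓)  000-00(✓)  000-11(✓)  001-01(✓)  001-11(✓)  0010-1(✓)  00100-  0011-1(✓)  01-000(✓)  01-100(✓)  010-00(✓)  010-01(✓)  01000-(✓)  0101-0  01010-(✓)  011-00(✓)  011-11(✓)  1-0000(✓)  10-000(✓)  101-00  1010-0  11-011  11-101  111-11(✓)  1111-1  11111-
size-2^2 implicants → --0000  -0-000  -11-11  0--000  0-0-00  0-1-11  00--11  001--1  01--00  010-0-
Unchecked terms (primes): --0000, -0-000, -10101, -11-11, 0--000, 0-0-00, 0-1-11, 00--11, 001--1, 00100-, 01--00, 010-0-, 0101-0, 101-00, 1010-0, 11-011, 11-101, 1111-1, 11111-
Minterm coverage:
  m0 ⊆ --0000,-0-000,0--000,0-0-00
  m3 ⊆ 00--11 [E]
  m4 ⊆ 0-0-00 [E]
  m7 ⊆ 00--11 [E]
  m8 ⊆ -0-000,0--000,00100-
  m11 ⊆ 0-1-11,00--11,001--1
  m13 ⊆ 001--1 [E]
  m15 ⊆ 0-1-11,00--11,001--1
  m16 ⊆ --0000,0--000,0-0-00,01--00,010-0-
  m17 ⊆ 010-0- [E]
  m20 ⊆ 0-0-00,01--00,010-0-,0101-0
  m21 ⊆ -10101,010-0-
  m22 ⊆ 0101-0 [E]
  m24 ⊆ 0--000,01--00
  m27 ⊆ -11-11,0-1-11
  m28 ⊆ 01--00 [E]
  m31 ⊆ -11-11,0-1-11
  m32 ⊆ --0000,-0-000
  m40 ⊆ -0-000,101-00,1010-0
  m42 ⊆ 1010-0 [E]
  m44 ⊆ 101-00 [E]
  m51 ⊆ 11-011 [E]
  m53 ⊆ -10101,11-101
  m59 ⊆ -11-11,11-011
  m61 ⊆ 11-101,1111-1
  m62 ⊆ 11111- [E]
  m63 ⊆ -11-11,1111-1,11111-
E = {0-0-00, 00--11, 001--1, 01--00, 010-0-, 0101-0, 101-00, 1010-0, 11-011, 11111-}
Petrick residual → -0-000, -11-11, 11-101
Cover = b'd'e'f' + bcef + a'c'e'f' + a'b'ef + a'b'cf + a'be'f' + a'bc'e' + a'bc'df' + ab'ce'f' + ab'cd'f' + abd'ef + abde'f + abcde  |cover|=13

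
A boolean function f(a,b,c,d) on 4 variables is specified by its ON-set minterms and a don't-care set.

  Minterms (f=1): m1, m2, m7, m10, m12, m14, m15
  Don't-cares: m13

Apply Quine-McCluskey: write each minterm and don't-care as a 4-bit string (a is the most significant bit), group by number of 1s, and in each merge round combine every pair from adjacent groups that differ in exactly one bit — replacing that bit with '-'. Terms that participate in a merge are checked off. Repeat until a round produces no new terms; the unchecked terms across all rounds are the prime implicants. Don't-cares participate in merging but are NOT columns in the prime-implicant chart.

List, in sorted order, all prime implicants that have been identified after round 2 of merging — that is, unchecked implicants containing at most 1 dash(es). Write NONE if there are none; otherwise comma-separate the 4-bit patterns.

size-2^0 implicants → 0001  0010(✓)  0111(✓)  1010(✓)  1100(✓)  1101(✓)  1110(✓)  1111(✓)
size-2^1 implicants → -010  -111  1-10  11-0(✓)  11-1(✓)  110-(✓)  111-(✓)
size-2^2 implicants → 11--
Unchecked terms (primes): -010, -111, 0001, 1-10, 11--

-010, -111, 0001, 1-10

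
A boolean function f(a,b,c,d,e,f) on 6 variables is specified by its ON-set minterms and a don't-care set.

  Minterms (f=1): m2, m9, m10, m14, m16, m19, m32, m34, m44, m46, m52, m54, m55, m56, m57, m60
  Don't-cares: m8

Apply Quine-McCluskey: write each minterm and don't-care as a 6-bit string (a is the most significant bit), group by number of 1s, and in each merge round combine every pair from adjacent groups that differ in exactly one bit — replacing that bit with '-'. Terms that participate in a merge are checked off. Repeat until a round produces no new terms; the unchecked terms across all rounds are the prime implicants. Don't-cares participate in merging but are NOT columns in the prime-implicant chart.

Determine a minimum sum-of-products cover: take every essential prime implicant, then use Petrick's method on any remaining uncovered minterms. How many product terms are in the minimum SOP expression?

[col 0] 000010*, 001000*, 001001*, 001010*, 001110*, 010000, 010011, 100000*, 100010*, 101100*, 101110*, 110100*, 110110*, 110111*, 111000*, 111001*, 111100*
[col 1] -00010, -01110, 00-010, 001-10, 0010-0, 00100-, 1-1100, 1000-0, 1011-0, 11-100, 1101-0, 11011-, 111-00, 11100-
Prime implicants: -00010, -01110, 00-010, 001-10, 0010-0, 00100-, 010000, 010011, 1-1100, 1000-0, 1011-0, 11-100, 1101-0, 11011-, 111-00, 11100-
PI chart (minterm → PIs covering it):
  2 | -00010,00-010
  9 | 00100-  (sole → essential)
  10 | 00-010,001-10,0010-0
  14 | -01110,001-10
  16 | 010000  (sole → essential)
  19 | 010011  (sole → essential)
  32 | 1000-0  (sole → essential)
  34 | -00010,1000-0
  44 | 1-1100,1011-0
  46 | -01110,1011-0
  52 | 11-100,1101-0
  54 | 1101-0,11011-
  55 | 11011-  (sole → essential)
  56 | 111-00,11100-
  57 | 11100-  (sole → essential)
  60 | 1-1100,11-100,111-00
Essential prime implicants: 00100-, 010000, 010011, 1000-0, 11011-, 11100-
Petrick residual → -00010, 001-10, 1011-0, 11-100
Minimum SOP uses 10 PIs: b'c'd'ef' + a'b'cef' + a'b'cd'e' + a'bc'd'e'f' + a'bc'd'ef + ab'c'd'f' + ab'cdf' + abde'f' + abc'de + abcd'e'

10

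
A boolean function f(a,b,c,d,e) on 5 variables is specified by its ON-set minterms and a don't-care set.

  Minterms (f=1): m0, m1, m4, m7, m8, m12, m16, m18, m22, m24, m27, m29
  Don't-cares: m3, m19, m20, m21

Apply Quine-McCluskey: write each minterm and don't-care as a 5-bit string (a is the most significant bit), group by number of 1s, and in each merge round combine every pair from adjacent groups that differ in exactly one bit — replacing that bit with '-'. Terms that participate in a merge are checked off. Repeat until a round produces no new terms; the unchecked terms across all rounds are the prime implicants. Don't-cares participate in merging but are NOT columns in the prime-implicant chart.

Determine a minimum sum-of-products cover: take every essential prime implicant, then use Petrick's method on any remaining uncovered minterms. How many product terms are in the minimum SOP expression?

size-2^0 implicants → 00000(✓)  00001(✓)  00011(✓)  00100(✓)  00111(✓)  01000(✓)  01100(✓)  10000(✓)  10010(✓)  10011(✓)  10100(✓)  10101(✓)  10110(✓)  11000(✓)  11011(✓)  11101(✓)
size-2^1 implicants → -0000(✓)  -0011  -0100(✓)  -1000(✓)  0-000(✓)  0-100(✓)  00-00(✓)  00-11  000-1  0000-  01-00(✓)  1-000(✓)  1-011  1-101  10-00(✓)  10-10(✓)  100-0(✓)  1001-  101-0(✓)  1010-
size-2^2 implicants → --000  -0-00  0--00  10--0
Unchecked terms (primes): --000, -0-00, -0011, 0--00, 00-11, 000-1, 0000-, 1-011, 1-101, 10--0, 1001-, 1010-
Minterm coverage:
  m0 ⊆ --000,-0-00,0--00,0000-
  m1 ⊆ 000-1,0000-
  m4 ⊆ -0-00,0--00
  m7 ⊆ 00-11 [E]
  m8 ⊆ --000,0--00
  m12 ⊆ 0--00 [E]
  m16 ⊆ --000,-0-00,10--0
  m18 ⊆ 10--0,1001-
  m22 ⊆ 10--0 [E]
  m24 ⊆ --000 [E]
  m27 ⊆ 1-011 [E]
  m29 ⊆ 1-101 [E]
E = {--000, 0--00, 00-11, 1-011, 1-101, 10--0}
Petrick residual → 000-1
Cover = c'd'e' + a'd'e' + a'b'de + a'b'c'e + ac'de + acd'e + ab'e'  |cover|=7

7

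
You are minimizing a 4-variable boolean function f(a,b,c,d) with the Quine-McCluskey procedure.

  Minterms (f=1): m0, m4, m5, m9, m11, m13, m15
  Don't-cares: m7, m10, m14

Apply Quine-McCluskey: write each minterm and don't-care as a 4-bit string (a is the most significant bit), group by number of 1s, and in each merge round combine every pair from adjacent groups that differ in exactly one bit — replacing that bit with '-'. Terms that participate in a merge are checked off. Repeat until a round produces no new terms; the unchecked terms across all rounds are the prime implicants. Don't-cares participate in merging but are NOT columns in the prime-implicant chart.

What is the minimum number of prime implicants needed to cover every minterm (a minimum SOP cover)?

3

[col 0] 0000*, 0100*, 0101*, 0111*, 1001*, 1010*, 1011*, 1101*, 1110*, 1111*
[col 1] -101*, -111*, 0-00, 01-1*, 010-, 1-01*, 1-10*, 1-11*, 10-1*, 101-*, 11-1*, 111-*
[col 2] -1-1, 1--1, 1-1-
Prime implicants: -1-1, 0-00, 010-, 1--1, 1-1-
PI chart (minterm → PIs covering it):
  0 | 0-00  (sole → essential)
  4 | 0-00,010-
  5 | -1-1,010-
  9 | 1--1  (sole → essential)
  11 | 1--1,1-1-
  13 | -1-1,1--1
  15 | -1-1,1--1,1-1-
Essential prime implicants: 0-00, 1--1
Petrick residual → -1-1
Minimum SOP uses 3 PIs: bd + a'c'd' + ad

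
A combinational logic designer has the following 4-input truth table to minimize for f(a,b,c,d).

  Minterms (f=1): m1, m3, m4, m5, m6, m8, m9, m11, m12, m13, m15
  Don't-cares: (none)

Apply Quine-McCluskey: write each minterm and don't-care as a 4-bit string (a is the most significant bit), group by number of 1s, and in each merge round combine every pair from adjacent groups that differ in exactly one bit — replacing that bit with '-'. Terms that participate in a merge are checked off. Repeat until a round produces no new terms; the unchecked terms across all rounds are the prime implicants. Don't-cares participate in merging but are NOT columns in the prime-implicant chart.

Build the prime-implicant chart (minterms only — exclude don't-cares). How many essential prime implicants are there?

[col 0] 0001*, 0011*, 0100*, 0101*, 0110*, 1000*, 1001*, 1011*, 1100*, 1101*, 1111*
[col 1] -001*, -011*, -100*, -101*, 0-01*, 00-1*, 01-0, 010-*, 1-00*, 1-01*, 1-11*, 10-1*, 100-*, 11-1*, 110-*
[col 2] --01, -0-1, -10-, 1--1, 1-0-
Prime implicants: --01, -0-1, -10-, 01-0, 1--1, 1-0-
PI chart (minterm → PIs covering it):
  1 | --01,-0-1
  3 | -0-1  (sole → essential)
  4 | -10-,01-0
  5 | --01,-10-
  6 | 01-0  (sole → essential)
  8 | 1-0-  (sole → essential)
  9 | --01,-0-1,1--1,1-0-
  11 | -0-1,1--1
  12 | -10-,1-0-
  13 | --01,-10-,1--1,1-0-
  15 | 1--1  (sole → essential)
Essential prime implicants: -0-1, 01-0, 1--1, 1-0-

4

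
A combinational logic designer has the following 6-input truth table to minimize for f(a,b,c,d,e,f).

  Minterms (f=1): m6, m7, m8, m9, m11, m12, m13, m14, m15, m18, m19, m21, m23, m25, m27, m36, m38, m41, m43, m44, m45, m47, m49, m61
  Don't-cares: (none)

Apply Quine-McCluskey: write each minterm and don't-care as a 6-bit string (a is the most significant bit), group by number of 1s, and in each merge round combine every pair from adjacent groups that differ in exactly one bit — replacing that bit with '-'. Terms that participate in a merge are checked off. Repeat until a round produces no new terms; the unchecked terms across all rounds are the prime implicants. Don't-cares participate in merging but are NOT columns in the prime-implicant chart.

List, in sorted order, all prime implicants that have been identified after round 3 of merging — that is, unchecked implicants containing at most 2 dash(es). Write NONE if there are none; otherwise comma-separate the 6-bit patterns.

-00110, -0110-, 0-0111, 0-10-1, 00-11-, 001-0-, 0011--, 01-011, 010-11, 01001-, 0101-1, 1-1101, 10-100, 1001-0, 110001

size-2^0 implicants → 000110(✓)  000111(✓)  001000(✓)  001001(✓)  001011(✓)  001100(✓)  001101(✓)  001110(✓)  001111(✓)  010010(✓)  010011(✓)  010101(✓)  010111(✓)  011001(✓)  011011(✓)  100100(✓)  100110(✓)  101001(✓)  101011(✓)  101100(✓)  101101(✓)  101111(✓)  110001  111101(✓)
size-2^1 implicants → -00110  -01001(✓)  -01011(✓)  -01100(✓)  -01101(✓)  -01111(✓)  0-0111  0-1001(✓)  0-1011(✓)  00-110(✓)  00-111(✓)  00011-(✓)  001-00(✓)  001-01(✓)  001-11(✓)  0010-1(✓)  00100-(✓)  0011-0(✓)  0011-1(✓)  00110-(✓)  00111-(✓)  01-011  010-11  01001-  0101-1  0110-1(✓)  1-1101  10-100  1001-0  101-01(✓)  101-11(✓)  1010-1(✓)  1011-1(✓)  10110-(✓)
size-2^2 implicants → -01-01(✓)  -01-11(✓)  -010-1(✓)  -011-1(✓)  -0110-  0-10-1  00-11-  001--1(✓)  001-0-  0011--  101--1(✓)
size-2^3 implicants → -01--1
Unchecked terms (primes): -00110, -01--1, -0110-, 0-0111, 0-10-1, 00-11-, 001-0-, 0011--, 01-011, 010-11, 01001-, 0101-1, 1-1101, 10-100, 1001-0, 110001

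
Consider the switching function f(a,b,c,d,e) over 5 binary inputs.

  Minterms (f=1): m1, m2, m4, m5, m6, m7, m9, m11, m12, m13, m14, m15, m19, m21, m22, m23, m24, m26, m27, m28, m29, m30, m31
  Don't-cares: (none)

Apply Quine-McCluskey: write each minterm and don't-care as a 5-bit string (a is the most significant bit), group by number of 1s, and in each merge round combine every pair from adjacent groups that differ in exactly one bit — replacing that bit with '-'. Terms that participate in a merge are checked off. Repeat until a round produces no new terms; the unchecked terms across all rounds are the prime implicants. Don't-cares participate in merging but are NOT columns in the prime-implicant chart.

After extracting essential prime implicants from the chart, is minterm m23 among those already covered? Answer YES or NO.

YES

Round 0: 00001✓ 00010✓ 00100✓ 00101✓ 00110✓ 00111✓ 01001✓ 01011✓ 01100✓ 01101✓ 01110✓ 01111✓ 10011✓ 10101✓ 10110✓ 10111✓ 11000✓ 11010✓ 11011✓ 11100✓ 11101✓ 11110✓ 11111✓
Round 1: -0101✓ -0110✓ -0111✓ -1011✓ -1100✓ -1101✓ -1110✓ -1111✓ 0-001✓ 0-100✓ 0-101✓ 0-110✓ 0-111✓ 00-01✓ 00-10 001-0✓ 001-1✓ 0010-✓ 0011-✓ 01-01✓ 01-11✓ 010-1✓ 011-0✓ 011-1✓ 0110-✓ 0111-✓ 1-011✓ 1-101✓ 1-110✓ 1-111✓ 10-11✓ 101-1✓ 1011-✓ 11-00✓ 11-10✓ 11-11✓ 110-0✓ 1101-✓ 111-0✓ 111-1✓ 1110-✓ 1111-✓
Round 2: --101✓ --110✓ --111✓ -01-1✓ -011-✓ -1-11 -11-0✓ -11-1✓ -110-✓ -111-✓ 0--01 0-1-0✓ 0-1-1✓ 0-10-✓ 0-11-✓ 001--✓ 01--1 011--✓ 1--11 1-1-1✓ 1-11-✓ 11--0 11-1- 111--✓
Round 3: --1-1 --11- -11-- 0-1--
PIs = {--1-1, --11-, -1-11, -11--, 0--01, 0-1--, 00-10, 01--1, 1--11, 11--0, 11-1-}
Coverage chart:
  m1: 0--01 ←essential
  m2: 00-10 ←essential
  m4: 0-1-- ←essential
  m5: --1-1,0--01,0-1--
  m6: --11-,0-1--,00-10
  m7: --1-1,--11-,0-1--
  m9: 0--01,01--1
  m11: -1-11,01--1
  m12: -11--,0-1--
  m13: --1-1,-11--,0--01,0-1--,01--1
  m14: --11-,-11--,0-1--
  m15: --1-1,--11-,-1-11,-11--,0-1--,01--1
  m19: 1--11 ←essential
  m21: --1-1 ←essential
  m22: --11- ←essential
  m23: --1-1,--11-,1--11
  m24: 11--0 ←essential
  m26: 11--0,11-1-
  m27: -1-11,1--11,11-1-
  m28: -11--,11--0
  m29: --1-1,-11--
  m30: --11-,-11--,11--0,11-1-
  m31: --1-1,--11-,-1-11,-11--,1--11,11-1-
Essential: --1-1, --11-, 0--01, 0-1--, 00-10, 1--11, 11--0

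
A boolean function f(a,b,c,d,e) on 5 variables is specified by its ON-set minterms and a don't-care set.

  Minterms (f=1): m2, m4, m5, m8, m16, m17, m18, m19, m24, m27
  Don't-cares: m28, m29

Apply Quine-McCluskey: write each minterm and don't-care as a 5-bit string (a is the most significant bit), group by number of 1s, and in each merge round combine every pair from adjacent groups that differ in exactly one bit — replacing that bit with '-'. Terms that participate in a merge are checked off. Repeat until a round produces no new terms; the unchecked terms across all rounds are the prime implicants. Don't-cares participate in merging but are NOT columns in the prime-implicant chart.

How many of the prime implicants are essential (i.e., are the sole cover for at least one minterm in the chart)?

5

Round 0: 00010✓ 00100✓ 00101✓ 01000✓ 10000✓ 10001✓ 10010✓ 10011✓ 11000✓ 11011✓ 11100✓ 11101✓
Round 1: -0010 -1000 0010- 1-000 1-011 100-0✓ 100-1✓ 1000-✓ 1001-✓ 11-00 1110-
Round 2: 100--
PIs = {-0010, -1000, 0010-, 1-000, 1-011, 100--, 11-00, 1110-}
Coverage chart:
  m2: -0010 ←essential
  m4: 0010- ←essential
  m5: 0010- ←essential
  m8: -1000 ←essential
  m16: 1-000,100--
  m17: 100-- ←essential
  m18: -0010,100--
  m19: 1-011,100--
  m24: -1000,1-000,11-00
  m27: 1-011 ←essential
Essential: -0010, -1000, 0010-, 1-011, 100--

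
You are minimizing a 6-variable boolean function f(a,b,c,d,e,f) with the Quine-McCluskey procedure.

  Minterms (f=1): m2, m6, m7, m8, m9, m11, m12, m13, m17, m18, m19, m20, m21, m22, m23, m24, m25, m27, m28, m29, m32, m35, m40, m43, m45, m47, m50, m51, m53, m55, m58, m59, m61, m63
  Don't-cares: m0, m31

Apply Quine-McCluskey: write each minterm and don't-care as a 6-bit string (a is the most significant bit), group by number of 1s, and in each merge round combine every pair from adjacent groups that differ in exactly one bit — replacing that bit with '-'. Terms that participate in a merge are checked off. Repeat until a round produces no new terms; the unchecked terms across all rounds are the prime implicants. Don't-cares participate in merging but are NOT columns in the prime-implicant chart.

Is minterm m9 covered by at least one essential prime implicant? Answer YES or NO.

YES

size-2^0 implicants → 000000(✓)  000010(✓)  000110(✓)  000111(✓)  001000(✓)  001001(✓)  001011(✓)  001100(✓)  001101(✓)  010001(✓)  010010(✓)  010011(✓)  010100(✓)  010101(✓)  010110(✓)  010111(✓)  011000(✓)  011001(✓)  011011(✓)  011100(✓)  011101(✓)  011111(✓)  100000(✓)  100011(✓)  101000(✓)  101011(✓)  101101(✓)  101111(✓)  110010(✓)  110011(✓)  110101(✓)  110111(✓)  111010(✓)  111011(✓)  111101(✓)  111111(✓)
size-2^1 implicants → -00000(✓)  -01000(✓)  -01011(✓)  -01101(✓)  -10010(✓)  -10011(✓)  -10101(✓)  -10111(✓)  -11011(✓)  -11101(✓)  -11111(✓)  0-0010(✓)  0-0110(✓)  0-0111(✓)  0-1000(✓)  0-1001(✓)  0-1011(✓)  0-1100(✓)  0-1101(✓)  00-000(✓)  000-10(✓)  0000-0  00011-(✓)  001-00(✓)  001-01(✓)  0010-1(✓)  00100-(✓)  00110-(✓)  01-001(✓)  01-011(✓)  01-100(✓)  01-101(✓)  01-111(✓)  010-01(✓)  010-10(✓)  010-11(✓)  0100-1(✓)  01001-(✓)  0101-0(✓)  0101-1(✓)  01010-(✓)  01011-(✓)  011-00(✓)  011-01(✓)  011-11(✓)  0110-1(✓)  01100-(✓)  0111-1(✓)  01110-(✓)  1-0011(✓)  1-1011(✓)  1-1101(✓)  1-1111(✓)  10-000(✓)  10-011(✓)  101-11(✓)  1011-1(✓)  11-010(✓)  11-011(✓)  11-101(✓)  11-111(✓)  110-11(✓)  11001-(✓)  1101-1(✓)  111-11(✓)  11101-(✓)  1111-1(✓)
size-2^2 implicants → --1011  --1101  -0-000  -1-011(✓)  -1-101(✓)  -1-111(✓)  -10-11(✓)  -1001-  -101-1(✓)  -11-11(✓)  -111-1(✓)  0-0-10  0-011-  0-1-00(✓)  0-1-01(✓)  0-10-1  0-100-(✓)  0-110-(✓)  001-0-(✓)  01--01(✓)  01--11(✓)  01-0-1(✓)  01-1-1(✓)  01-10-  010--1(✓)  010-1-  0101--  011--1(✓)  011-0-(✓)  1--011  1-1-11  1-11-1  11--11(✓)  11-01-  11-1-1(✓)
size-2^3 implicants → -1--11  -1-1-1  0-1-0-  01---1
Unchecked terms (primes): --1011, --1101, -0-000, -1--11, -1-1-1, -1001-, 0-0-10, 0-011-, 0-1-0-, 0-10-1, 0000-0, 01---1, 01-10-, 010-1-, 0101--, 1--011, 1-1-11, 1-11-1, 11-01-
Minterm coverage:
  m2 ⊆ 0-0-10,0000-0
  m6 ⊆ 0-0-10,0-011-
  m7 ⊆ 0-011- [E]
  m8 ⊆ -0-000,0-1-0-
  m9 ⊆ 0-1-0-,0-10-1
  m11 ⊆ --1011,0-10-1
  m12 ⊆ 0-1-0- [E]
  m13 ⊆ --1101,0-1-0-
  m17 ⊆ 01---1 [E]
  m18 ⊆ -1001-,0-0-10,010-1-
  m19 ⊆ -1--11,-1001-,01---1,010-1-
  m20 ⊆ 01-10-,0101--
  m21 ⊆ -1-1-1,01---1,01-10-,0101--
  m22 ⊆ 0-0-10,0-011-,010-1-,0101--
  m23 ⊆ -1--11,-1-1-1,0-011-,01---1,010-1-,0101--
  m24 ⊆ 0-1-0- [E]
  m25 ⊆ 0-1-0-,0-10-1,01---1
  m27 ⊆ --1011,-1--11,0-10-1,01---1
  m28 ⊆ 0-1-0-,01-10-
  m29 ⊆ --1101,-1-1-1,0-1-0-,01---1,01-10-
  m32 ⊆ -0-000 [E]
  m35 ⊆ 1--011 [E]
  m40 ⊆ -0-000 [E]
  m43 ⊆ --1011,1--011,1-1-11
  m45 ⊆ --1101,1-11-1
  m47 ⊆ 1-1-11,1-11-1
  m50 ⊆ -1001-,11-01-
  m51 ⊆ -1--11,-1001-,1--011,11-01-
  m53 ⊆ -1-1-1 [E]
  m55 ⊆ -1--11,-1-1-1
  m58 ⊆ 11-01- [E]
  m59 ⊆ --1011,-1--11,1--011,1-1-11,11-01-
  m61 ⊆ --1101,-1-1-1,1-11-1
  m63 ⊆ -1--11,-1-1-1,1-1-11,1-11-1
E = {-0-000, -1-1-1, 0-011-, 0-1-0-, 01---1, 1--011, 11-01-}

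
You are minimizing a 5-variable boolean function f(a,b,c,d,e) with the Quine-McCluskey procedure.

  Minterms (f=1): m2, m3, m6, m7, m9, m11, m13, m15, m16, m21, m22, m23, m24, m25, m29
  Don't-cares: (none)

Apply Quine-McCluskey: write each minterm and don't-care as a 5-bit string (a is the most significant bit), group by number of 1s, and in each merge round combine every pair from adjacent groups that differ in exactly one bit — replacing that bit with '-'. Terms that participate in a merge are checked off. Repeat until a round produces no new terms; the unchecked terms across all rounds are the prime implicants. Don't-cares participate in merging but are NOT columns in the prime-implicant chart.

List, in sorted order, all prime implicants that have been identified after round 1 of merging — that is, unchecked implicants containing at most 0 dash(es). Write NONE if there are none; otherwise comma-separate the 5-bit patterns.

Round 0: 00010✓ 00011✓ 00110✓ 00111✓ 01001✓ 01011✓ 01101✓ 01111✓ 10000✓ 10101✓ 10110✓ 10111✓ 11000✓ 11001✓ 11101✓
Round 1: -0110✓ -0111✓ -1001✓ -1101✓ 0-011✓ 0-111✓ 00-10✓ 00-11✓ 0001-✓ 0011-✓ 01-01✓ 01-11✓ 010-1✓ 011-1✓ 1-000 1-101 101-1 1011-✓ 11-01✓ 1100-
Round 2: -011- -1-01 0--11 00-1- 01--1
PIs = {-011-, -1-01, 0--11, 00-1-, 01--1, 1-000, 1-101, 101-1, 1100-}

NONE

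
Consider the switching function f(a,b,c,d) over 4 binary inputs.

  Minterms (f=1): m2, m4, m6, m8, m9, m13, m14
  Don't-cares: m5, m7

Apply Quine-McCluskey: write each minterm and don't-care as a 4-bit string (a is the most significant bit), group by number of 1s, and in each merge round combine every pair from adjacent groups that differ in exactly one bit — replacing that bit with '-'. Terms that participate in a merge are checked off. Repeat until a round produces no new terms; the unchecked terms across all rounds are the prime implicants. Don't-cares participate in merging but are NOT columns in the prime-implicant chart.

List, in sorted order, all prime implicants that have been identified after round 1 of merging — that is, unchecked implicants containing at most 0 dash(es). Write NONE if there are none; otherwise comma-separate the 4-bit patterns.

Round 0: 0010✓ 0100✓ 0101✓ 0110✓ 0111✓ 1000✓ 1001✓ 1101✓ 1110✓
Round 1: -101 -110 0-10 01-0✓ 01-1✓ 010-✓ 011-✓ 1-01 100-
Round 2: 01--
PIs = {-101, -110, 0-10, 01--, 1-01, 100-}

NONE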